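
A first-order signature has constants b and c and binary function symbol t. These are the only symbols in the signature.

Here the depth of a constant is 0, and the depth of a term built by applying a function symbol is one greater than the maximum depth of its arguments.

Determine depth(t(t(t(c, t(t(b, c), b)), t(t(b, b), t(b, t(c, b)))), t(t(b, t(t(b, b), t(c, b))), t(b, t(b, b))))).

depth(t(b, c)) = 1 + max(0, 0) = 1
depth(t(t(b, c), b)) = 1 + max(1, 0) = 2
depth(t(c, t(t(b, c), b))) = 1 + max(0, 2) = 3
depth(t(b, b)) = 1 + max(0, 0) = 1
depth(t(c, b)) = 1 + max(0, 0) = 1
depth(t(b, t(c, b))) = 1 + max(0, 1) = 2
depth(t(t(b, b), t(b, t(c, b)))) = 1 + max(1, 2) = 3
depth(t(t(c, t(t(b, c), b)), t(t(b, b), t(b, t(c, b))))) = 1 + max(3, 3) = 4
depth(t(t(b, b), t(c, b))) = 1 + max(1, 1) = 2
depth(t(b, t(t(b, b), t(c, b)))) = 1 + max(0, 2) = 3
depth(t(b, t(b, b))) = 1 + max(0, 1) = 2
depth(t(t(b, t(t(b, b), t(c, b))), t(b, t(b, b)))) = 1 + max(3, 2) = 4
depth(t(t(t(c, t(t(b, c), b)), t(t(b, b), t(b, t(c, b)))), t(t(b, t(t(b, b), t(c, b))), t(b, t(b, b))))) = 1 + max(4, 4) = 5

5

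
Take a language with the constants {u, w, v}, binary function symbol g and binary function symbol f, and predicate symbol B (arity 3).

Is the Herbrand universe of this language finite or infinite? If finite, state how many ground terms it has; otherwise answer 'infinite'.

The signature has at least one function symbol (g, arity 2) and at least one constant (u).
Iterating g gives infinitely many distinct ground terms: u, g(u, u), g(g(u, u), g(u, u)), ...
So the Herbrand universe is infinite.

infinite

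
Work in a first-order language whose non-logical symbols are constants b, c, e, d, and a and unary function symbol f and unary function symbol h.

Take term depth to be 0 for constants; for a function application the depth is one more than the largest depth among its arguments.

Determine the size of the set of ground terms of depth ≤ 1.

If N_k denotes the number of depth-≤k ground terms, the 5 constants give N_0 = 5, and each function symbol of arity r contributes N_{k-1}^r new terms at level k: N_k = 5 + N_{k-1} + N_{k-1}.
N_0 = 5
N_1 = 5 + 5 + 5 = 15

15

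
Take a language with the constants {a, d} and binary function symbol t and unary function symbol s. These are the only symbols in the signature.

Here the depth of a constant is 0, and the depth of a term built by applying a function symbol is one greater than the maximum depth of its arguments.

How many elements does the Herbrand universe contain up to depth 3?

Let N_k = |{terms of depth ≤ k}|. Then N_0 = 2 and N_k = 2 + N_{k-1}^2 + N_{k-1} for k ≥ 1 (one summand per function symbol, arity giving the exponent).
N_0 = 2
N_1 = 2 + 2^2 + 2 = 8
N_2 = 2 + 8^2 + 8 = 74
N_3 = 2 + 74^2 + 74 = 5552

5552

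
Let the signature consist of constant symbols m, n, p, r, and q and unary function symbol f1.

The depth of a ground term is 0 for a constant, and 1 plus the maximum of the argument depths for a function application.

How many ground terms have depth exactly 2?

If N_k denotes the number of depth-≤k ground terms, the 5 constants give N_0 = 5, and each function symbol of arity r contributes N_{k-1}^r new terms at level k: N_k = 5 + N_{k-1}.
N_0 = 5
N_1 = 5 + 5 = 10
N_2 = 5 + 10 = 15
Terms of depth exactly 2: N_2 − N_1 = 15 − 10 = 5.

5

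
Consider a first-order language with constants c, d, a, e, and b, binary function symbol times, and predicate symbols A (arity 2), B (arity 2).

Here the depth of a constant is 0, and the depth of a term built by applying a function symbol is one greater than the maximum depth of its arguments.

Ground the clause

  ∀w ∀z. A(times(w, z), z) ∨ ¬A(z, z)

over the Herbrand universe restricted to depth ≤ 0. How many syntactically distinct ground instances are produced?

Ground terms of depth ≤ 0:
  Count level by level. With function symbols times/2, the terms of depth ≤ k are the 5 constants together with each function applied to depth-≤(k−1) tuples, so N_k = 5 + N_{k-1}^2.
  N_0 = 5
  Explicitly: c, d, a, e, b.
So there are 5 ground terms available for substitution.
The clause has 2 distinct variables (w, z), each appearing in the body. In the free term algebra distinct substitutions yield syntactically distinct ground instances.
Number of ground instances = 5^2 = 25.

25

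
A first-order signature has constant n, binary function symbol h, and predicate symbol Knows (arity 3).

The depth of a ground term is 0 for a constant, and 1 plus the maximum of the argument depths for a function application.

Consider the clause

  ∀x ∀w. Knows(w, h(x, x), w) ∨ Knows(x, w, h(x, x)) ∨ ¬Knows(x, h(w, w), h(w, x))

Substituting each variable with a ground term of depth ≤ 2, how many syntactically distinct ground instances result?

Ground terms of depth ≤ 2:
  If N_k denotes the number of depth-≤k ground terms, the 1 constant gives N_0 = 1, and each function symbol of arity r contributes N_{k-1}^r new terms at level k: N_k = 1 + N_{k-1}^2.
  N_0 = 1
  N_1 = 1 + 1^2 = 2
  N_2 = 1 + 2^2 = 5
So there are 5 ground terms available for substitution.
The body mentions every one of the 2 quantified variables; since ground terms form a free algebra, no two substitutions collapse to the same formula.
Number of ground instances = 5^2 = 25.

25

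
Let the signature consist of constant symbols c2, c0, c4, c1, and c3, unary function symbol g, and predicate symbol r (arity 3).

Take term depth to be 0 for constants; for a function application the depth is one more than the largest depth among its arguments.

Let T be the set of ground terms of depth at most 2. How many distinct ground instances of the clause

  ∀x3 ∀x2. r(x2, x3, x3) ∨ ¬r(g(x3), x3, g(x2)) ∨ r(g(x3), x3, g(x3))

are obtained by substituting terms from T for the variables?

Ground terms of depth ≤ 2:
  Write N_k for the number of ground terms of depth ≤ k. A term of depth ≤ k is either a constant or a function symbol applied to arguments of depth ≤ k−1, so N_k = 5 + N_{k-1}.
  N_0 = 5
  N_1 = 5 + 5 = 10
  N_2 = 5 + 10 = 15
So there are 15 ground terms available for substitution.
There are 2 variables to instantiate (x3, x2), each occurring in at least one literal, so different choices give different ground instances.
Number of ground instances = 15^2 = 225.

225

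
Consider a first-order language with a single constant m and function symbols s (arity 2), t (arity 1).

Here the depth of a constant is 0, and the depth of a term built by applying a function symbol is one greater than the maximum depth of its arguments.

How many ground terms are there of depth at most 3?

183

Let N_k count ground terms of depth at most k. Each non-constant term of depth ≤ k is some function symbol applied to depth-≤(k−1) arguments, giving N_k = 1 + N_{k-1}^2 + N_{k-1}.
N_0 = 1
N_1 = 1 + 1^2 + 1 = 3
N_2 = 1 + 3^2 + 3 = 13
N_3 = 1 + 13^2 + 13 = 183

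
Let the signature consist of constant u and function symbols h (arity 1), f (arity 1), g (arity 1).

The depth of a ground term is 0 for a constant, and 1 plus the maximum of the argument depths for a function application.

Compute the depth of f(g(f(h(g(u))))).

depth(g(u)) = 1 + depth(u) = 1 + 0 = 1
depth(h(g(u))) = 1 + depth(g(u)) = 1 + 1 = 2
depth(f(h(g(u)))) = 1 + depth(h(g(u))) = 1 + 2 = 3
depth(g(f(h(g(u))))) = 1 + depth(f(h(g(u)))) = 1 + 3 = 4
depth(f(g(f(h(g(u)))))) = 1 + depth(g(f(h(g(u))))) = 1 + 4 = 5

5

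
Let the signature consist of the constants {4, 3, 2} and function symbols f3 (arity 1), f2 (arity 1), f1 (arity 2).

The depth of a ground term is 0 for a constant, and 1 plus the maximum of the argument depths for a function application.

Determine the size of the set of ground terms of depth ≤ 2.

Write N_k for the number of ground terms of depth ≤ k. A term of depth ≤ k is either a constant or a function symbol applied to arguments of depth ≤ k−1, so N_k = 3 + N_{k-1} + N_{k-1} + N_{k-1}^2.
N_0 = 3
N_1 = 3 + 3 + 3 + 3^2 = 18
N_2 = 3 + 18 + 18 + 18^2 = 363

363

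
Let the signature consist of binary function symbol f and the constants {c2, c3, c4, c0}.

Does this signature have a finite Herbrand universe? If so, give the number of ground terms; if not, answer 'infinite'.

The signature has at least one function symbol (f, arity 2) and at least one constant (c2).
Iterating f gives infinitely many distinct ground terms: c2, f(c2, c2), f(f(c2, c2), f(c2, c2)), ...
So the Herbrand universe is infinite.

infinite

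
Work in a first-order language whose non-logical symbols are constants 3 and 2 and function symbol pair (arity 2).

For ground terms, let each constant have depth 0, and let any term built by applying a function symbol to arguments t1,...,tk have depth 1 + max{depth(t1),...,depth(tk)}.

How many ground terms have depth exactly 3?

Let N_k = |{terms of depth ≤ k}|. Then N_0 = 2 and N_k = 2 + N_{k-1}^2 for k ≥ 1 (one summand per function symbol, arity giving the exponent).
N_0 = 2
N_1 = 2 + 2^2 = 6
N_2 = 2 + 6^2 = 38
N_3 = 2 + 38^2 = 1446
Terms of depth exactly 3: N_3 − N_2 = 1446 − 38 = 1408.

1408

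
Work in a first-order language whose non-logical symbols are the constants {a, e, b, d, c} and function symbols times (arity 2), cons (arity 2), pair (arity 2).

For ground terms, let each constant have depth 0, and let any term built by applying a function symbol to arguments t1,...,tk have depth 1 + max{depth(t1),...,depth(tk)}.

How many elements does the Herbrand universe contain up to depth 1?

Count level by level. With function symbols times/2, cons/2, pair/2, the terms of depth ≤ k are the 5 constants together with each function applied to depth-≤(k−1) tuples, so N_k = 5 + N_{k-1}^2 + N_{k-1}^2 + N_{k-1}^2.
N_0 = 5
N_1 = 5 + 5^2 + 5^2 + 5^2 = 80

80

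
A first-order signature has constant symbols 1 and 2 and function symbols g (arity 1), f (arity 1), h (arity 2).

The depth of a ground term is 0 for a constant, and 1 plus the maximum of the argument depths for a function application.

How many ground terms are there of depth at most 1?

Let N_k = |{terms of depth ≤ k}|. Then N_0 = 2 and N_k = 2 + N_{k-1} + N_{k-1} + N_{k-1}^2 for k ≥ 1 (one summand per function symbol, arity giving the exponent).
N_0 = 2
N_1 = 2 + 2 + 2 + 2^2 = 10
Explicitly: 1, 2, g(1), g(2), f(1), f(2), h(1, 1), h(1, 2), h(2, 1), h(2, 2).

10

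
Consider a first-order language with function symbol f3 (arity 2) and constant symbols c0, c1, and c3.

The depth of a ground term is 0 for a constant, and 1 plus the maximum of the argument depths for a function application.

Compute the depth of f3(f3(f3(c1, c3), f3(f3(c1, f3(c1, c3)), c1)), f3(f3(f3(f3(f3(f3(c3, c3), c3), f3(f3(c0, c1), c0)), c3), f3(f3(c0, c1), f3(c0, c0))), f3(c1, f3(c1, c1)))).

7

depth(f3(c1, c3)) = 1 + max(0, 0) = 1
depth(f3(c1, f3(c1, c3))) = 1 + max(0, 1) = 2
depth(f3(f3(c1, f3(c1, c3)), c1)) = 1 + max(2, 0) = 3
depth(f3(f3(c1, c3), f3(f3(c1, f3(c1, c3)), c1))) = 1 + max(1, 3) = 4
depth(f3(c3, c3)) = 1 + max(0, 0) = 1
depth(f3(f3(c3, c3), c3)) = 1 + max(1, 0) = 2
depth(f3(c0, c1)) = 1 + max(0, 0) = 1
depth(f3(f3(c0, c1), c0)) = 1 + max(1, 0) = 2
depth(f3(f3(f3(c3, c3), c3), f3(f3(c0, c1), c0))) = 1 + max(2, 2) = 3
depth(f3(f3(f3(f3(c3, c3), c3), f3(f3(c0, c1), c0)), c3)) = 1 + max(3, 0) = 4
depth(f3(c0, c0)) = 1 + max(0, 0) = 1
depth(f3(f3(c0, c1), f3(c0, c0))) = 1 + max(1, 1) = 2
depth(f3(f3(f3(f3(f3(c3, c3), c3), f3(f3(c0, c1), c0)), c3), f3(f3(c0, c1), f3(c0, c0)))) = 1 + max(4, 2) = 5
depth(f3(c1, c1)) = 1 + max(0, 0) = 1
depth(f3(c1, f3(c1, c1))) = 1 + max(0, 1) = 2
depth(f3(f3(f3(f3(f3(f3(c3, c3), c3), f3(f3(c0, c1), c0)), c3), f3(f3(c0, c1), f3(c0, c0))), f3(c1, f3(c1, c1)))) = 1 + max(5, 2) = 6
depth(f3(f3(f3(c1, c3), f3(f3(c1, f3(c1, c3)), c1)), f3(f3(f3(f3(f3(f3(c3, c3), c3), f3(f3(c0, c1), c0)), c3), f3(f3(c0, c1), f3(c0, c0))), f3(c1, f3(c1, c1))))) = 1 + max(4, 6) = 7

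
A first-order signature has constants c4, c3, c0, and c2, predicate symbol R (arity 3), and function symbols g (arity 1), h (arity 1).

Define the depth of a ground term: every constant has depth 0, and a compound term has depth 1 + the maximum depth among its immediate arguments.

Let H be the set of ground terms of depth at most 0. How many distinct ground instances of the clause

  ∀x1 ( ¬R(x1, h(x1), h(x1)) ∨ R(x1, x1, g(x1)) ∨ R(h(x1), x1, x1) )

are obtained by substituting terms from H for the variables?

4

Ground terms of depth ≤ 0:
  Let N_k count ground terms of depth at most k. Each non-constant term of depth ≤ k is some function symbol applied to depth-≤(k−1) arguments, giving N_k = 4 + N_{k-1} + N_{k-1}.
  N_0 = 4
So there are 4 ground terms available for substitution.
There is 1 variable to instantiate (x1),  occurring in at least one literal, so different choices give different ground instances.
Number of ground instances = 4.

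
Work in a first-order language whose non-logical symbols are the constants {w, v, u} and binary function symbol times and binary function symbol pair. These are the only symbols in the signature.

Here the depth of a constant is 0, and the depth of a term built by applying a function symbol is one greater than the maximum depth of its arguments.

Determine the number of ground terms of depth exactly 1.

18

Write N_k for the number of ground terms of depth ≤ k. A term of depth ≤ k is either a constant or a function symbol applied to arguments of depth ≤ k−1, so N_k = 3 + N_{k-1}^2 + N_{k-1}^2.
N_0 = 3
N_1 = 3 + 3^2 + 3^2 = 21
Terms of depth exactly 1: N_1 − N_0 = 21 − 3 = 18.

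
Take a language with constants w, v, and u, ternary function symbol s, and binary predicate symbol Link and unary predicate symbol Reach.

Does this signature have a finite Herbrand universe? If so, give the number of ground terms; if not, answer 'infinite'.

infinite

The signature has at least one function symbol (s, arity 3) and at least one constant (w).
Iterating s gives infinitely many distinct ground terms: w, s(w, w, w), s(s(w, w, w), s(w, w, w), s(w, w, w)), ...
So the Herbrand universe is infinite.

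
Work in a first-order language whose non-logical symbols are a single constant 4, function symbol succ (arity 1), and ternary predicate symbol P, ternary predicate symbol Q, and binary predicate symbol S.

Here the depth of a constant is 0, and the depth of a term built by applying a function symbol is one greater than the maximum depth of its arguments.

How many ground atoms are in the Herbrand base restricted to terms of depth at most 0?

3

First count ground terms of depth ≤ 0.
Count level by level. With function symbols succ/1, the terms of depth ≤ k are the 1 constant together with each function applied to depth-≤(k−1) tuples, so N_k = 1 + N_{k-1}.
N_0 = 1
So |H| = 1.
Each predicate of arity r yields |H|^r ground atoms (one per choice of an r-tuple from H):
  P: 1^3 = 1;  Q: 1^3 = 1;  S: 1^2 = 1
Total ground atoms: 1 + 1 + 1 = 3.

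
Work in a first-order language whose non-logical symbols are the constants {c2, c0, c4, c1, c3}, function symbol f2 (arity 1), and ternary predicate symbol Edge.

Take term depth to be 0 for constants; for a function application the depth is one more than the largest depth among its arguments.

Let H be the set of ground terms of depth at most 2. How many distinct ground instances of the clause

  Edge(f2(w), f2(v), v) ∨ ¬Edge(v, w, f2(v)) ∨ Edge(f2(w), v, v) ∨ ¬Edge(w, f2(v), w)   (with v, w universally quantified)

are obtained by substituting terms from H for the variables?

225

Ground terms of depth ≤ 2:
  Let N_k count ground terms of depth at most k. Each non-constant term of depth ≤ k is some function symbol applied to depth-≤(k−1) arguments, giving N_k = 5 + N_{k-1}.
  N_0 = 5
  N_1 = 5 + 5 = 10
  N_2 = 5 + 10 = 15
So there are 15 ground terms available for substitution.
The clause has 2 distinct variables (v, w), each appearing in the body. In the free term algebra distinct substitutions yield syntactically distinct ground instances.
Number of ground instances = 15^2 = 225.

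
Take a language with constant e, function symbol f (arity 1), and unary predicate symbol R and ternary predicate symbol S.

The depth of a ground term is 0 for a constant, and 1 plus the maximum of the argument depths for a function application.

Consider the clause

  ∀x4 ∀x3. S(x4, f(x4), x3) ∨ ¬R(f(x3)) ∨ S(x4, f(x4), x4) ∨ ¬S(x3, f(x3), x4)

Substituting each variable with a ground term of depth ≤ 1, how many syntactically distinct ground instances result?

4

Ground terms of depth ≤ 1:
  Let N_k = |{terms of depth ≤ k}|. Then N_0 = 1 and N_k = 1 + N_{k-1} for k ≥ 1 (one summand per function symbol, arity giving the exponent).
  N_0 = 1
  N_1 = 1 + 1 = 2
  Explicitly: e, f(e).
So there are 2 ground terms available for substitution.
The clause has 2 distinct variables (x4, x3), each appearing in the body. In the free term algebra distinct substitutions yield syntactically distinct ground instances.
Number of ground instances = 2^2 = 4.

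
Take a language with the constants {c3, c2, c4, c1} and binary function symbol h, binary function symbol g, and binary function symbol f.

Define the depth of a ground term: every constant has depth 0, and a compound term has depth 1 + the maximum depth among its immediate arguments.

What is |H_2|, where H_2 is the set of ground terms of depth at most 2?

8116

Let N_k = |{terms of depth ≤ k}|. Then N_0 = 4 and N_k = 4 + N_{k-1}^2 + N_{k-1}^2 + N_{k-1}^2 for k ≥ 1 (one summand per function symbol, arity giving the exponent).
N_0 = 4
N_1 = 4 + 4^2 + 4^2 + 4^2 = 52
N_2 = 4 + 52^2 + 52^2 + 52^2 = 8116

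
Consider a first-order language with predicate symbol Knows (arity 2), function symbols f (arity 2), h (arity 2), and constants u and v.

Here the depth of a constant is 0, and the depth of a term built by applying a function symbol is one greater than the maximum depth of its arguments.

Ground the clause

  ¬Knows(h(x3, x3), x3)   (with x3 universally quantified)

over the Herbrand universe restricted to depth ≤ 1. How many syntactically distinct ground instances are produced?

Ground terms of depth ≤ 1:
  Let N_k = |{terms of depth ≤ k}|. Then N_0 = 2 and N_k = 2 + N_{k-1}^2 + N_{k-1}^2 for k ≥ 1 (one summand per function symbol, arity giving the exponent).
  N_0 = 2
  N_1 = 2 + 2^2 + 2^2 = 10
  Explicitly: u, v, f(u, u), f(u, v), f(v, u), f(v, v), h(u, u), h(u, v), h(v, u), h(v, v).
So there are 10 ground terms available for substitution.
There is 1 variable to instantiate (x3),  occurring in at least one literal, so different choices give different ground instances.
Number of ground instances = 10.

10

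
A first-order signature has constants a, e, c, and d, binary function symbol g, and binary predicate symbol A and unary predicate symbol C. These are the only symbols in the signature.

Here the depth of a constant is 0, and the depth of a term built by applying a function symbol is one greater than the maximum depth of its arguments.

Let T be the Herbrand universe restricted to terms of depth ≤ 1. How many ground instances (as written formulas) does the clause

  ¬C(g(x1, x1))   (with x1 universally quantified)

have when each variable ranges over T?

20

Ground terms of depth ≤ 1:
  Count level by level. With function symbols g/2, the terms of depth ≤ k are the 4 constants together with each function applied to depth-≤(k−1) tuples, so N_k = 4 + N_{k-1}^2.
  N_0 = 4
  N_1 = 4 + 4^2 = 20
So there are 20 ground terms available for substitution.
The variable x1 ranges independently over the available ground terms, and distinct assignments produce distinct instances.
Number of ground instances = 20.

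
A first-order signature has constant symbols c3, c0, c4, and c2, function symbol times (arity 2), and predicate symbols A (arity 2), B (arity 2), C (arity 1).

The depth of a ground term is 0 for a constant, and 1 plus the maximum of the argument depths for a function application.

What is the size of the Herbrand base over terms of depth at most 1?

First count ground terms of depth ≤ 1.
Count level by level. With function symbols times/2, the terms of depth ≤ k are the 4 constants together with each function applied to depth-≤(k−1) tuples, so N_k = 4 + N_{k-1}^2.
N_0 = 4
N_1 = 4 + 4^2 = 20
So |H| = 20.
For each predicate symbol, the number of ground atoms is |H| raised to its arity; summing:
  A: 20^2 = 400;  B: 20^2 = 400;  C: 20
Total ground atoms: 400 + 400 + 20 = 820.

820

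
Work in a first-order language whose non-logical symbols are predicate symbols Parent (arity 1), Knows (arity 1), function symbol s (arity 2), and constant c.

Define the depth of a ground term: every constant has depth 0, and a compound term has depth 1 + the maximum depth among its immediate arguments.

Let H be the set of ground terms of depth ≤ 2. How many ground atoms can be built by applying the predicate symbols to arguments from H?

10

First count ground terms of depth ≤ 2.
Count level by level. With function symbols s/2, the terms of depth ≤ k are the 1 constant together with each function applied to depth-≤(k−1) tuples, so N_k = 1 + N_{k-1}^2.
N_0 = 1
N_1 = 1 + 1^2 = 2
N_2 = 1 + 2^2 = 5
So |H| = 5.
Ground atoms are formed by filling each argument slot of a predicate with a term from H, so an r-ary predicate gives |H|^r atoms:
  Parent: 5;  Knows: 5
Total ground atoms: 5 + 5 = 10.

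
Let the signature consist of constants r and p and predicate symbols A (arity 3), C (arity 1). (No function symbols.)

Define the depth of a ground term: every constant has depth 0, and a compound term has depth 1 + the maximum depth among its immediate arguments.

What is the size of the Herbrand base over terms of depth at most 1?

10

First count ground terms of depth ≤ 1.
With no function symbols every ground term is a constant, so there are exactly 2 ground terms at every depth bound.
N_0 = 2
N_1 = 2
Explicitly: r, p.
So |H| = 2.
Ground atoms are formed by filling each argument slot of a predicate with a term from H, so an r-ary predicate gives |H|^r atoms:
  A: 2^3 = 8;  C: 2
Total ground atoms: 8 + 2 = 10.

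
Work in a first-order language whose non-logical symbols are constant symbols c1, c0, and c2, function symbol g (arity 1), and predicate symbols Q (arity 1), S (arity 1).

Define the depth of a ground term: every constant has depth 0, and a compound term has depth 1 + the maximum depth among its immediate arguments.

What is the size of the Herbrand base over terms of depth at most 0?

6

First count ground terms of depth ≤ 0.
Write N_k for the number of ground terms of depth ≤ k. A term of depth ≤ k is either a constant or a function symbol applied to arguments of depth ≤ k−1, so N_k = 3 + N_{k-1}.
N_0 = 3
Explicitly: c1, c0, c2.
So |H| = 3.
A ground atom is a predicate applied to a tuple of terms from H, so the count is the sum over predicates of |H|^arity:
  Q: 3;  S: 3
Total ground atoms: 3 + 3 = 6.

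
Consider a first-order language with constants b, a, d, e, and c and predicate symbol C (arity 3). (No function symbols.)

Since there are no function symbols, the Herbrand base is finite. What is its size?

With no function symbols, the Herbrand universe is just the 5 constants.
Ground atoms per predicate: C: 5^3 = 125.
Herbrand base size = 125 = 125.

125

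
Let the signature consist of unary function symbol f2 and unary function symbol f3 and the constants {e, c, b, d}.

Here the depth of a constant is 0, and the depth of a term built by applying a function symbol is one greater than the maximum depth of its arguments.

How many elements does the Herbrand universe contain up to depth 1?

12

Let N_k count ground terms of depth at most k. Each non-constant term of depth ≤ k is some function symbol applied to depth-≤(k−1) arguments, giving N_k = 4 + N_{k-1} + N_{k-1}.
N_0 = 4
N_1 = 4 + 4 + 4 = 12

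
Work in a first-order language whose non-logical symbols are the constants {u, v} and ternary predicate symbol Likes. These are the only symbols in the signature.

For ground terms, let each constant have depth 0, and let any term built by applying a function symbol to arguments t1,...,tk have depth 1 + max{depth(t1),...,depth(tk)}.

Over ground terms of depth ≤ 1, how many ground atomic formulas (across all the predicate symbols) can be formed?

8

First count ground terms of depth ≤ 1.
With no function symbols every ground term is a constant, so there are exactly 2 ground terms at every depth bound.
N_0 = 2
N_1 = 2
So |H| = 2.
A ground atom is a predicate applied to a tuple of terms from H, so the count is the sum over predicates of |H|^arity:
  Likes: 2^3 = 8
Total ground atoms: 8.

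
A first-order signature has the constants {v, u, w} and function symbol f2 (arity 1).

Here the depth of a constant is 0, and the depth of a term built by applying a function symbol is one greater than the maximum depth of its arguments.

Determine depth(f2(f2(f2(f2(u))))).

4

depth(f2(u)) = 1 + depth(u) = 1 + 0 = 1
depth(f2(f2(u))) = 1 + depth(f2(u)) = 1 + 1 = 2
depth(f2(f2(f2(u)))) = 1 + depth(f2(f2(u))) = 1 + 2 = 3
depth(f2(f2(f2(f2(u))))) = 1 + depth(f2(f2(f2(u)))) = 1 + 3 = 4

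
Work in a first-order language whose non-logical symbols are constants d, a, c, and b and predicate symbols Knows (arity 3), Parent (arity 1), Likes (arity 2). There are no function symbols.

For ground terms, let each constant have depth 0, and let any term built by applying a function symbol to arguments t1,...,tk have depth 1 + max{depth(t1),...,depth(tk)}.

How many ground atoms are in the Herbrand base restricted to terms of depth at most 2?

84

First count ground terms of depth ≤ 2.
With no function symbols every ground term is a constant, so there are exactly 4 ground terms at every depth bound.
N_0 = 4
N_1 = 4
N_2 = 4
Explicitly: d, a, c, b.
So |H| = 4.
For each predicate symbol, the number of ground atoms is |H| raised to its arity; summing:
  Knows: 4^3 = 64;  Parent: 4;  Likes: 4^2 = 16
Total ground atoms: 64 + 4 + 16 = 84.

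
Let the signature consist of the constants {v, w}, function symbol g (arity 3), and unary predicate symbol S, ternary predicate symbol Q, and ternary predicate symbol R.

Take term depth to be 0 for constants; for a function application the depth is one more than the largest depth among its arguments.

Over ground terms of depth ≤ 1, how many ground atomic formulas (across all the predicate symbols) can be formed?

First count ground terms of depth ≤ 1.
Let N_k count ground terms of depth at most k. Each non-constant term of depth ≤ k is some function symbol applied to depth-≤(k−1) arguments, giving N_k = 2 + N_{k-1}^3.
N_0 = 2
N_1 = 2 + 2^3 = 10
So |H| = 10.
Each predicate of arity r yields |H|^r ground atoms (one per choice of an r-tuple from H):
  S: 10;  Q: 10^3 = 1000;  R: 10^3 = 1000
Total ground atoms: 10 + 1000 + 1000 = 2010.

2010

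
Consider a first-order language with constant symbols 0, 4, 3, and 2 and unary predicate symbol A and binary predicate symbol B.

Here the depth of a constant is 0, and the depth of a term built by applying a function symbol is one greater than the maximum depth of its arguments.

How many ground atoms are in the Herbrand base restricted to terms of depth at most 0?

20

First count ground terms of depth ≤ 0.
With no function symbols every ground term is a constant, so there are exactly 4 ground terms at every depth bound.
N_0 = 4
Explicitly: 0, 4, 3, 2.
So |H| = 4.
A ground atom is a predicate applied to a tuple of terms from H, so the count is the sum over predicates of |H|^arity:
  A: 4;  B: 4^2 = 16
Total ground atoms: 4 + 16 = 20.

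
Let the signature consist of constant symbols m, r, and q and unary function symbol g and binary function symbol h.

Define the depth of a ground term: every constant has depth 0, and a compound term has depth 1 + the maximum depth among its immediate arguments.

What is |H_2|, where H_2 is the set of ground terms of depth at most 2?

243

Let N_k = |{terms of depth ≤ k}|. Then N_0 = 3 and N_k = 3 + N_{k-1} + N_{k-1}^2 for k ≥ 1 (one summand per function symbol, arity giving the exponent).
N_0 = 3
N_1 = 3 + 3 + 3^2 = 15
N_2 = 3 + 15 + 15^2 = 243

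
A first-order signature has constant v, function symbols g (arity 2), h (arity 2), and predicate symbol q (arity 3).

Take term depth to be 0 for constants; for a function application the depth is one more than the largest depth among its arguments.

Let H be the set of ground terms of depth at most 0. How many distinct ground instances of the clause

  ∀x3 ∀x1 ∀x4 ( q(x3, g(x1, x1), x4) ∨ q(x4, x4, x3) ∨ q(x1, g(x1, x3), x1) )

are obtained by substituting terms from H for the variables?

Ground terms of depth ≤ 0:
  Write N_k for the number of ground terms of depth ≤ k. A term of depth ≤ k is either a constant or a function symbol applied to arguments of depth ≤ k−1, so N_k = 1 + N_{k-1}^2 + N_{k-1}^2.
  N_0 = 1
  Explicitly: v.
So there is exactly 1 ground term available for substitution.
There are 3 variables to instantiate (x3, x1, x4), each occurring in at least one literal, so different choices give different ground instances.
Number of ground instances = 1^3 = 1.

1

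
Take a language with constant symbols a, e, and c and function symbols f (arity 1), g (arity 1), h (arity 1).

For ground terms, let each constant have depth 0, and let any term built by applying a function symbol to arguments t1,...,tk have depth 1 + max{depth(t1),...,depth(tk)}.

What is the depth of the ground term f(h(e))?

depth(h(e)) = 1 + depth(e) = 1 + 0 = 1
depth(f(h(e))) = 1 + depth(h(e)) = 1 + 1 = 2

2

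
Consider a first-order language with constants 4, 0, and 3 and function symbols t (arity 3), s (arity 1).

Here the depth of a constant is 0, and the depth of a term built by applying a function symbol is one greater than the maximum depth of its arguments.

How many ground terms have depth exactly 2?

Let N_k = |{terms of depth ≤ k}|. Then N_0 = 3 and N_k = 3 + N_{k-1}^3 + N_{k-1} for k ≥ 1 (one summand per function symbol, arity giving the exponent).
N_0 = 3
N_1 = 3 + 3^3 + 3 = 33
N_2 = 3 + 33^3 + 33 = 35973
Terms of depth exactly 2: N_2 − N_1 = 35973 − 33 = 35940.

35940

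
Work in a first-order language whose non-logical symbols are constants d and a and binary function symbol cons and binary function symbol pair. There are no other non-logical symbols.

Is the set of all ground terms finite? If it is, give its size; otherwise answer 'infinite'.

infinite

The signature has at least one function symbol (cons, arity 2) and at least one constant (d).
Iterating cons gives infinitely many distinct ground terms: d, cons(d, d), cons(cons(d, d), cons(d, d)), ...
So the Herbrand universe is infinite.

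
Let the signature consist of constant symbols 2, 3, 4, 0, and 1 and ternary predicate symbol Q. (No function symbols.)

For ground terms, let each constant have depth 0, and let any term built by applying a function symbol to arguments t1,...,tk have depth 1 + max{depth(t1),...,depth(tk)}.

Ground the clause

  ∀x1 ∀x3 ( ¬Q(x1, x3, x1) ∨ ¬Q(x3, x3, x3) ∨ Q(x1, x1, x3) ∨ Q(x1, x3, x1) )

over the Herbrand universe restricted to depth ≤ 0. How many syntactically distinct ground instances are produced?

25

Ground terms of depth ≤ 0:
  With no function symbols every ground term is a constant, so there are exactly 5 ground terms at every depth bound.
  N_0 = 5
  Explicitly: 2, 3, 4, 0, 1.
So there are 5 ground terms available for substitution.
The clause has 2 distinct variables (x1, x3), each appearing in the body. In the free term algebra distinct substitutions yield syntactically distinct ground instances.
Number of ground instances = 5^2 = 25.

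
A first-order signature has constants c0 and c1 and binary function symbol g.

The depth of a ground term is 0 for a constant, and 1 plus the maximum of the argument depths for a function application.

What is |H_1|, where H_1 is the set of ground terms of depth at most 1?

Let N_k count ground terms of depth at most k. Each non-constant term of depth ≤ k is some function symbol applied to depth-≤(k−1) arguments, giving N_k = 2 + N_{k-1}^2.
N_0 = 2
N_1 = 2 + 2^2 = 6
Explicitly: c0, c1, g(c0, c0), g(c0, c1), g(c1, c0), g(c1, c1).

6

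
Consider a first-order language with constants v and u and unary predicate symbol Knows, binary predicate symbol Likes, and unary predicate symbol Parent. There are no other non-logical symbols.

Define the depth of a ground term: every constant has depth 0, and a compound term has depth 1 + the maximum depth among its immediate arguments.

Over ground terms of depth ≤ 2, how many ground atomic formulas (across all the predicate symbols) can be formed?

First count ground terms of depth ≤ 2.
With no function symbols every ground term is a constant, so there are exactly 2 ground terms at every depth bound.
N_0 = 2
N_1 = 2
N_2 = 2
Explicitly: v, u.
So |H| = 2.
For each predicate symbol, the number of ground atoms is |H| raised to its arity; summing:
  Knows: 2;  Likes: 2^2 = 4;  Parent: 2
Total ground atoms: 2 + 4 + 2 = 8.

8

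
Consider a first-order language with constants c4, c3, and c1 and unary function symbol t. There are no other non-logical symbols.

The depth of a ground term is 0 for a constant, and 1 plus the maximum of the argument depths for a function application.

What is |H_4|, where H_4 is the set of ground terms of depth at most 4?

15

Let N_k count ground terms of depth at most k. Each non-constant term of depth ≤ k is some function symbol applied to depth-≤(k−1) arguments, giving N_k = 3 + N_{k-1}.
N_0 = 3
N_1 = 3 + 3 = 6
N_2 = 3 + 6 = 9
N_3 = 3 + 9 = 12
N_4 = 3 + 12 = 15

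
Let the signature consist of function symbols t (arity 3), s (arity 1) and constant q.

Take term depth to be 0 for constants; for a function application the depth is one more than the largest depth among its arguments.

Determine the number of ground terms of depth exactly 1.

Count level by level. With function symbols t/3, s/1, the terms of depth ≤ k are the 1 constant together with each function applied to depth-≤(k−1) tuples, so N_k = 1 + N_{k-1}^3 + N_{k-1}.
N_0 = 1
N_1 = 1 + 1^3 + 1 = 3
Terms of depth exactly 1: N_1 − N_0 = 3 − 1 = 2.

2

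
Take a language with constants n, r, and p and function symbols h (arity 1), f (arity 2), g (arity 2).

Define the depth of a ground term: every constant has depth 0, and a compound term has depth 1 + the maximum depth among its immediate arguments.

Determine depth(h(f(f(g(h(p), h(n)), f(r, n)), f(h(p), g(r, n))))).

depth(h(p)) = 1 + depth(p) = 1 + 0 = 1
depth(h(n)) = 1 + depth(n) = 1 + 0 = 1
depth(g(h(p), h(n))) = 1 + max(1, 1) = 2
depth(f(r, n)) = 1 + max(0, 0) = 1
depth(f(g(h(p), h(n)), f(r, n))) = 1 + max(2, 1) = 3
depth(g(r, n)) = 1 + max(0, 0) = 1
depth(f(h(p), g(r, n))) = 1 + max(1, 1) = 2
depth(f(f(g(h(p), h(n)), f(r, n)), f(h(p), g(r, n)))) = 1 + max(3, 2) = 4
depth(h(f(f(g(h(p), h(n)), f(r, n)), f(h(p), g(r, n))))) = 1 + depth(f(f(g(h(p), h(n)), f(r, n)), f(h(p), g(r, n)))) = 1 + 4 = 5

5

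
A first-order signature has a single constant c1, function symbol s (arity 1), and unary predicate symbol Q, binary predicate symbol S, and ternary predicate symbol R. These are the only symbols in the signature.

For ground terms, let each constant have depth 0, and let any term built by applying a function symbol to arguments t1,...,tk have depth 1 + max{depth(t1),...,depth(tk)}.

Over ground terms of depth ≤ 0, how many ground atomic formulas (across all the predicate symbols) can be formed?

First count ground terms of depth ≤ 0.
Write N_k for the number of ground terms of depth ≤ k. A term of depth ≤ k is either a constant or a function symbol applied to arguments of depth ≤ k−1, so N_k = 1 + N_{k-1}.
N_0 = 1
So |H| = 1.
Each predicate of arity r yields |H|^r ground atoms (one per choice of an r-tuple from H):
  Q: 1;  S: 1^2 = 1;  R: 1^3 = 1
Total ground atoms: 1 + 1 + 1 = 3.

3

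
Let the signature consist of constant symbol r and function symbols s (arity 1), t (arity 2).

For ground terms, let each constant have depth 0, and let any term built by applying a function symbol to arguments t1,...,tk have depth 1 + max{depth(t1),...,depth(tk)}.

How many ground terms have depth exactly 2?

Let N_k count ground terms of depth at most k. Each non-constant term of depth ≤ k is some function symbol applied to depth-≤(k−1) arguments, giving N_k = 1 + N_{k-1} + N_{k-1}^2.
N_0 = 1
N_1 = 1 + 1 + 1^2 = 3
N_2 = 1 + 3 + 3^2 = 13
Terms of depth exactly 2: N_2 − N_1 = 13 − 3 = 10.

10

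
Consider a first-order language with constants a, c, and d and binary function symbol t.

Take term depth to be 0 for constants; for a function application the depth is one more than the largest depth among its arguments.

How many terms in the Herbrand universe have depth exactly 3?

If N_k denotes the number of depth-≤k ground terms, the 3 constants give N_0 = 3, and each function symbol of arity r contributes N_{k-1}^r new terms at level k: N_k = 3 + N_{k-1}^2.
N_0 = 3
N_1 = 3 + 3^2 = 12
N_2 = 3 + 12^2 = 147
N_3 = 3 + 147^2 = 21612
Terms of depth exactly 3: N_3 − N_2 = 21612 − 147 = 21465.

21465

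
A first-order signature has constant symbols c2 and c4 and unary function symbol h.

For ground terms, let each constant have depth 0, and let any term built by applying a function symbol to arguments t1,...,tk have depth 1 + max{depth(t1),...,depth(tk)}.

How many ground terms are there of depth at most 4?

10

Let N_k count ground terms of depth at most k. Each non-constant term of depth ≤ k is some function symbol applied to depth-≤(k−1) arguments, giving N_k = 2 + N_{k-1}.
N_0 = 2
N_1 = 2 + 2 = 4
N_2 = 2 + 4 = 6
N_3 = 2 + 6 = 8
N_4 = 2 + 8 = 10
Explicitly: c2, c4, h(c2), h(c4), h(h(c2)), h(h(c4)), h(h(h(c2))), h(h(h(c4))), h(h(h(h(c2)))), h(h(h(h(c4)))).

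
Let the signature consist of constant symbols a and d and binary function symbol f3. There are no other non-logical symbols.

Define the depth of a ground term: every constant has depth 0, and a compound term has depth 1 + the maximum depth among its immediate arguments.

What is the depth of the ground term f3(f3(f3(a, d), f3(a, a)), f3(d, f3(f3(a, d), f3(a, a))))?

4

depth(f3(a, d)) = 1 + max(0, 0) = 1
depth(f3(a, a)) = 1 + max(0, 0) = 1
depth(f3(f3(a, d), f3(a, a))) = 1 + max(1, 1) = 2
depth(f3(d, f3(f3(a, d), f3(a, a)))) = 1 + max(0, 2) = 3
depth(f3(f3(f3(a, d), f3(a, a)), f3(d, f3(f3(a, d), f3(a, a))))) = 1 + max(2, 3) = 4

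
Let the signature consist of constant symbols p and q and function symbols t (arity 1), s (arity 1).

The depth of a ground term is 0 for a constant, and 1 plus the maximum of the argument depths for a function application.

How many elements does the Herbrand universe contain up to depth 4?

Let N_k = |{terms of depth ≤ k}|. Then N_0 = 2 and N_k = 2 + N_{k-1} + N_{k-1} for k ≥ 1 (one summand per function symbol, arity giving the exponent).
N_0 = 2
N_1 = 2 + 2 + 2 = 6
N_2 = 2 + 6 + 6 = 14
N_3 = 2 + 14 + 14 = 30
N_4 = 2 + 30 + 30 = 62

62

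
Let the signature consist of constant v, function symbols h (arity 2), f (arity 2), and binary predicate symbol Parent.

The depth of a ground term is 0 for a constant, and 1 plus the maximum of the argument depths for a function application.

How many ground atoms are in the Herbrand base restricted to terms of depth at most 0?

First count ground terms of depth ≤ 0.
If N_k denotes the number of depth-≤k ground terms, the 1 constant gives N_0 = 1, and each function symbol of arity r contributes N_{k-1}^r new terms at level k: N_k = 1 + N_{k-1}^2 + N_{k-1}^2.
N_0 = 1
Explicitly: v.
So |H| = 1.
Each predicate of arity r yields |H|^r ground atoms (one per choice of an r-tuple from H):
  Parent: 1^2 = 1
Total ground atoms: 1.

1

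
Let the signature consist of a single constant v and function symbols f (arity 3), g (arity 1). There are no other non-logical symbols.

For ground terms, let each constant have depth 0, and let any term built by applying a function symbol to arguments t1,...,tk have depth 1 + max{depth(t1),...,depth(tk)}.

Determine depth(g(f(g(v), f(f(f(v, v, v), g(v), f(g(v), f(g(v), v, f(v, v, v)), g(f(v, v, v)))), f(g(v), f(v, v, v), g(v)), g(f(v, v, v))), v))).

depth(g(v)) = 1 + depth(v) = 1 + 0 = 1
depth(f(v, v, v)) = 1 + max(0, 0, 0) = 1
depth(f(g(v), v, f(v, v, v))) = 1 + max(1, 0, 1) = 2
depth(g(f(v, v, v))) = 1 + depth(f(v, v, v)) = 1 + 1 = 2
depth(f(g(v), f(g(v), v, f(v, v, v)), g(f(v, v, v)))) = 1 + max(1, 2, 2) = 3
depth(f(f(v, v, v), g(v), f(g(v), f(g(v), v, f(v, v, v)), g(f(v, v, v))))) = 1 + max(1, 1, 3) = 4
depth(f(g(v), f(v, v, v), g(v))) = 1 + max(1, 1, 1) = 2
depth(f(f(f(v, v, v), g(v), f(g(v), f(g(v), v, f(v, v, v)), g(f(v, v, v)))), f(g(v), f(v, v, v), g(v)), g(f(v, v, v)))) = 1 + max(4, 2, 2) = 5
depth(f(g(v), f(f(f(v, v, v), g(v), f(g(v), f(g(v), v, f(v, v, v)), g(f(v, v, v)))), f(g(v), f(v, v, v), g(v)), g(f(v, v, v))), v)) = 1 + max(1, 5, 0) = 6
depth(g(f(g(v), f(f(f(v, v, v), g(v), f(g(v), f(g(v), v, f(v, v, v)), g(f(v, v, v)))), f(g(v), f(v, v, v), g(v)), g(f(v, v, v))), v))) = 1 + depth(f(g(v), f(f(f(v, v, v), g(v), f(g(v), f(g(v), v, f(v, v, v)), g(f(v, v, v)))), f(g(v), f(v, v, v), g(v)), g(f(v, v, v))), v)) = 1 + 6 = 7

7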